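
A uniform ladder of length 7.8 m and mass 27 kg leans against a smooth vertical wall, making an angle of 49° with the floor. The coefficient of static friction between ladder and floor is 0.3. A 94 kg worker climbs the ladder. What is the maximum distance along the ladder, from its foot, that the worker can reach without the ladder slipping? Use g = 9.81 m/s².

Choose the foot of the ladder as the axis so the floor normal and friction both act there and drop out.
Ladder weight 27×9.81 = 264.9 N acts at 3.9 m along the ladder; its horizontal arm is 3.9·cos49° = 2.559 m → τ = 677.9 N·m clockwise.
Worker weight 94×9.81 = 922.1 N at distance d → arm d·cos49° → τ = 922.1·d·0.6561 clockwise.
Wall normal N at the top has arm L sinθ = 5.887 m counterclockwise, so Στ = 0 gives N·5.887 = 677.9 + 605·d.
ΣFy = 0 ⇒ N_floor = 1187 N, so the maximum friction is μ_s·N_floor = 0.3×1187 = 356.1 N. ΣFx = 0 ⇒ N_wall = f, so at the slipping point N = 356.1 N.
Substituting: 356.1×5.887 = 677.9 + 605·d ⇒ d = (2096 − 677.9) / 605 = 2.34 m.

d ≈ 2.34 m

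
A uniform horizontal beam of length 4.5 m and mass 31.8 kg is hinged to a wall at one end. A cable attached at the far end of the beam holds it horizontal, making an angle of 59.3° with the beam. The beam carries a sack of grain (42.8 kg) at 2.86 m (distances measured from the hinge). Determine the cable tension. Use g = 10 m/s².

Sum moments about the hinge (the unknown hinge reaction has zero arm there).
Beam weight: 31.8 × 10 = 318 N down at 2.25 m → arm 2.25 m, τ = 318 × 2.25 = 715.5 N·m clockwise.
Sack of grain: 42.8 × 10 = 428 N down at 2.86 m → arm 2.86 m, τ = 428 × 2.86 = 1224 N·m clockwise.
Total clockwise load moment = 1940 N·m.
The cable tension T acts at 4.5 m; only its component perpendicular to the beam, T sinθ, produces torque. sin 59.3° = 0.8599.
Setting net torque to zero: T × 4.5 × 0.8599 = 1940 → T = 1940 / 3.87 = 501 N.

T ≈ 501 N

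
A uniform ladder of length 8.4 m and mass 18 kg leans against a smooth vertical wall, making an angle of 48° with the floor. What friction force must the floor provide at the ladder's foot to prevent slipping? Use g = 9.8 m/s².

f ≈ 79.4 N

About the foot of the ladder:
Ladder weight 18×9.8 = 176.4 N acts at 4.2 m along the ladder; its horizontal arm is 4.2·cos48° = 2.81 m → τ = 495.7 N·m clockwise.
Wall normal N acts horizontally at the top; its moment arm is the height L sinθ = 8.4·sin48° = 6.242 m, counterclockwise.
For rotational equilibrium, N × 6.242 = 495.7, so N = 79.4 N.
ΣFx = 0: friction at the foot balances the wall's push, so f = N_wall = 79.4 N.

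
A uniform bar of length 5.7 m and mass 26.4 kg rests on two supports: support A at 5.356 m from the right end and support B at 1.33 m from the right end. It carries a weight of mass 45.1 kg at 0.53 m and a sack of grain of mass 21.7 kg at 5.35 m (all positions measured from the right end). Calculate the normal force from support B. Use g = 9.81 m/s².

Taking torques about support A:
Beam weight: 26.4 × 9.81 = 259 N down at 2.85 m → arm 2.506 m, τ = 259 × 2.506 = 649.1 N·m clockwise.
Weight: 45.1 × 9.81 = 442.4 N down at 0.53 m → arm 4.826 m, τ = 442.4 × 4.826 = 2135 N·m clockwise.
Sack of grain: 21.7 × 9.81 = 212.9 N down at 5.35 m → arm 0.006 m, τ = 212.9 × 0.006 = 1.277 N·m clockwise.
Net load moment about support A = 2785 N·m clockwise.
Reaction R at support B is upward at 1.33 m, arm 4.026 m → moment R × 4.026 counterclockwise.
For rotational equilibrium, R × 4.026 = 2785, so R = 692 N.

R_B ≈ 692 N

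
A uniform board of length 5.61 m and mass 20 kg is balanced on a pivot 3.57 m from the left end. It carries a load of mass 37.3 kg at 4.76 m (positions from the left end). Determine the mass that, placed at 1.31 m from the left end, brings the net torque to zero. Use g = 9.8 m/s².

Take moments about the pivot (at 3.57 m from the left end).
Beam weight: 20 × 9.8 = 196 N down at 2.805 m → arm 0.765 m, τ = 196 × 0.765 = 149.9 N·m counterclockwise.
Load: 37.3 × 9.8 = 365.5 N down at 4.76 m → arm 1.19 m, τ = 365.5 × 1.19 = 434.9 N·m clockwise.
Net moment of known loads = 285 N·m clockwise.
An unknown mass m at 1.31 m has arm 2.26 m; its moment is m·g·2.26 counterclockwise.
Balancing moments: m × 9.8 × 2.26 = 285, giving m = 285 / (9.8 × 2.26) = 12.9 kg.

m ≈ 12.9 kg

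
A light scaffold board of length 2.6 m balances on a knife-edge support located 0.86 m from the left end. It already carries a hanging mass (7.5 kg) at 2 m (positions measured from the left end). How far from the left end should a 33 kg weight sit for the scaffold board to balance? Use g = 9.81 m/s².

x ≈ 0.601 m from the left end

Choose the knife-edge support (at 0.86 m from the left end) as the axis so the support reaction has zero arm there.
Hanging mass: 7.5 × 9.81 = 73.58 N down at 2 m → arm 1.14 m, τ = 73.58 × 1.14 = 83.88 N·m clockwise.
Net moment of existing loads = 83.88 N·m clockwise.
The weight weighs 33 × 9.81 = 323.7 N and must supply an equal counterclockwise moment, so its lever arm about the knife-edge support is 83.88 / 323.7 = 0.259 m.
That puts it at 0.86 − 0.259 = 0.601 m from the left end.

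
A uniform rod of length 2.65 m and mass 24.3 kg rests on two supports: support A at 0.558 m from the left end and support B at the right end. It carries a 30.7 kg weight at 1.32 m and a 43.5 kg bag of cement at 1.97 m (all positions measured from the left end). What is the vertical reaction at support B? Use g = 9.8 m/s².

R_B ≈ 485 N

Taking torques about support A:
Beam weight: 24.3 × 9.8 = 238.1 N down at 1.325 m → arm 0.767 m, τ = 238.1 × 0.767 = 182.6 N·m clockwise.
Weight: 30.7 × 9.8 = 300.9 N down at 1.32 m → arm 0.762 m, τ = 300.9 × 0.762 = 229.3 N·m clockwise.
Bag of cement: 43.5 × 9.8 = 426.3 N down at 1.97 m → arm 1.412 m, τ = 426.3 × 1.412 = 601.9 N·m clockwise.
Net load moment about support A = 1014 N·m clockwise.
Reaction R at support B is upward at 2.65 m, arm 2.092 m → moment R × 2.092 counterclockwise.
Balancing moments: R × 2.092 = 1014, giving R = 485 N.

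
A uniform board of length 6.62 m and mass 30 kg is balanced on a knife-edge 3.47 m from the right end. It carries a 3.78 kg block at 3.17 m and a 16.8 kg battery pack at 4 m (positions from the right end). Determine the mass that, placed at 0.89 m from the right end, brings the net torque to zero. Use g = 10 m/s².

Choose the knife-edge (at 3.47 m from the right end) as the axis so the support reaction has zero arm there.
Beam weight: 30 × 10 = 300 N down at 3.31 m → arm 0.16 m, τ = 300 × 0.16 = 48 N·m clockwise.
Block: 3.78 × 10 = 37.8 N down at 3.17 m → arm 0.3 m, τ = 37.8 × 0.3 = 11.34 N·m clockwise.
Battery pack: 16.8 × 10 = 168 N down at 4 m → arm 0.53 m, τ = 168 × 0.53 = 89.04 N·m counterclockwise.
Net moment of known loads = 29.7 N·m counterclockwise.
An unknown mass m at 0.89 m has arm 2.58 m; its moment is m·g·2.58 clockwise.
For rotational equilibrium, m × 10 × 2.58 = 29.7, so m = 29.7 / (10 × 2.58) = 1.15 kg.

m ≈ 1.15 kg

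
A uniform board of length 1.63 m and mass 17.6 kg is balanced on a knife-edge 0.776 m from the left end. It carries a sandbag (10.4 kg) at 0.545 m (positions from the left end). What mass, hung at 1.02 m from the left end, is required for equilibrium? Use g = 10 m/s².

Sum moments about the knife-edge (at 0.776 m from the left end) (the support reaction has zero arm there).
Beam weight: 17.6 × 10 = 176 N down at 0.815 m → arm 0.039 m, τ = 176 × 0.039 = 6.864 N·m clockwise.
Sandbag: 10.4 × 10 = 104 N down at 0.545 m → arm 0.231 m, τ = 104 × 0.231 = 24.02 N·m counterclockwise.
Net moment of known loads = 17.16 N·m counterclockwise.
An unknown mass m at 1.02 m has arm 0.244 m; its moment is m·g·0.244 clockwise.
Στ = 0 ⇒ m × 10 × 0.244 = 17.16 ⇒ m = 17.16 / (10 × 0.244) = 7.03 kg.

m ≈ 7.03 kg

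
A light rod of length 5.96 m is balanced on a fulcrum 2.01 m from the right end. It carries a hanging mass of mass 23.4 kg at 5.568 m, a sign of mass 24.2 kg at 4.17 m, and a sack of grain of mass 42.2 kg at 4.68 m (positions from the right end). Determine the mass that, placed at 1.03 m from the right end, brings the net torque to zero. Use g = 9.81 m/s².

About the fulcrum (at 2.01 m from the right end):
Hanging mass: 23.4 × 9.81 = 229.6 N down at 5.568 m → arm 3.558 m, τ = 229.6 × 3.558 = 816.9 N·m counterclockwise.
Sign: 24.2 × 9.81 = 237.4 N down at 4.17 m → arm 2.16 m, τ = 237.4 × 2.16 = 512.8 N·m counterclockwise.
Sack of grain: 42.2 × 9.81 = 414 N down at 4.68 m → arm 2.67 m, τ = 414 × 2.67 = 1105 N·m counterclockwise.
Net moment of known loads = 2435 N·m counterclockwise.
An unknown mass m at 1.03 m has arm 0.98 m; its moment is m·g·0.98 clockwise.
Στ = 0 ⇒ m × 9.81 × 0.98 = 2435 ⇒ m = 2435 / (9.81 × 0.98) = 253 kg.

m ≈ 253 kg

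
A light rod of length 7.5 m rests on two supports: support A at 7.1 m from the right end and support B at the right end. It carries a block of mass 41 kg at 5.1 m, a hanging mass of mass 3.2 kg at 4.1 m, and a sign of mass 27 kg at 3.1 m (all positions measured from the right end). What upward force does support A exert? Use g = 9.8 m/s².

Taking torques about support B:
Block: 41 × 9.8 = 401.8 N down at 5.1 m → arm 5.1 m, τ = 401.8 × 5.1 = 2049 N·m counterclockwise.
Hanging mass: 3.2 × 9.8 = 31.36 N down at 4.1 m → arm 4.1 m, τ = 31.36 × 4.1 = 128.6 N·m counterclockwise.
Sign: 27 × 9.8 = 264.6 N down at 3.1 m → arm 3.1 m, τ = 264.6 × 3.1 = 820.3 N·m counterclockwise.
Net load moment about support B = 2998 N·m counterclockwise.
Reaction R at support A is upward at 7.1 m, arm 7.1 m → moment R × 7.1 clockwise.
Στ = 0 ⇒ R × 7.1 = 2998 ⇒ R = 422 N.

R_A ≈ 422 N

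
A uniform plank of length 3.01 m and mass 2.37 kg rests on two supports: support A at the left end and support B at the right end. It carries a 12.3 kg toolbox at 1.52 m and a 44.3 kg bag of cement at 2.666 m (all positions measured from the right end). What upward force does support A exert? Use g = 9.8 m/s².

R_A ≈ 457 N

Choose support B as the axis so its reaction then has zero moment arm.
Beam weight: 2.37 × 9.8 = 23.23 N down at 1.505 m → arm 1.505 m, τ = 23.23 × 1.505 = 34.96 N·m counterclockwise.
Toolbox: 12.3 × 9.8 = 120.5 N down at 1.52 m → arm 1.52 m, τ = 120.5 × 1.52 = 183.2 N·m counterclockwise.
Bag of cement: 44.3 × 9.8 = 434.1 N down at 2.666 m → arm 2.666 m, τ = 434.1 × 2.666 = 1157 N·m counterclockwise.
Net load moment about support B = 1375 N·m counterclockwise.
Reaction R at support A is upward at 3.01 m, arm 3.01 m → moment R × 3.01 clockwise.
Balancing moments: R × 3.01 = 1375, giving R = 457 N.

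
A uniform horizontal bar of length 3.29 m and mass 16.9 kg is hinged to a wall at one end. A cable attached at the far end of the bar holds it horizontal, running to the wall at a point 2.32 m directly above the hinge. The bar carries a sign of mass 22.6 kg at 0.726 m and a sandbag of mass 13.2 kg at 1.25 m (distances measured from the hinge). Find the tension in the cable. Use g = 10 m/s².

Choose the hinge as the axis so the unknown hinge reaction has zero arm there.
Beam weight: 16.9 × 10 = 169 N down at 1.645 m → arm 1.645 m, τ = 169 × 1.645 = 278 N·m clockwise.
Sign: 22.6 × 10 = 226 N down at 0.726 m → arm 0.726 m, τ = 226 × 0.726 = 164.1 N·m clockwise.
Sandbag: 13.2 × 10 = 132 N down at 1.25 m → arm 1.25 m, τ = 132 × 1.25 = 165 N·m clockwise.
Total clockwise load moment = 607.1 N·m.
The cable tension T acts at 3.29 m; only its component perpendicular to the bar, T sinθ, produces torque. sinθ = h/√(h²+d²) = 2.32/√(2.32²+3.29²) = 0.5763.
Balancing moments: T × 3.29 × 0.5763 = 607.1, giving T = 607.1 / 1.896 = 320 N.

T ≈ 320 N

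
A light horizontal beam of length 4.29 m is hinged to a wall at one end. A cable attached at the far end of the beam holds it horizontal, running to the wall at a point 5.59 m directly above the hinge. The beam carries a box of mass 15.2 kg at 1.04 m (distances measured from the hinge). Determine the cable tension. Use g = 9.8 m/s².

Taking torques about the hinge:
Box: 15.2 × 9.8 = 149 N down at 1.04 m → arm 1.04 m, τ = 149 × 1.04 = 155 N·m clockwise.
Total clockwise load moment = 155 N·m.
The cable tension T acts at 4.29 m; only its component perpendicular to the beam, T sinθ, produces torque. sinθ = h/√(h²+d²) = 5.59/√(5.59²+4.29²) = 0.7933.
Balancing moments: T × 4.29 × 0.7933 = 155, giving T = 155 / 3.403 = 45.5 N.

T ≈ 45.5 N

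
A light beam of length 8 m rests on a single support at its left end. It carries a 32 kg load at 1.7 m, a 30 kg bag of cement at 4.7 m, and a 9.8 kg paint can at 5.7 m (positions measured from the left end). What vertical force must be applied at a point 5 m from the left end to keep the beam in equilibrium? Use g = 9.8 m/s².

F ≈ 492 N

About the left end:
Load: 32 × 9.8 = 313.6 N down at 1.7 m → arm 1.7 m, τ = 313.6 × 1.7 = 533.1 N·m clockwise.
Bag of cement: 30 × 9.8 = 294 N down at 4.7 m → arm 4.7 m, τ = 294 × 4.7 = 1382 N·m clockwise.
Paint can: 9.8 × 9.8 = 96.04 N down at 5.7 m → arm 5.7 m, τ = 96.04 × 5.7 = 547.4 N·m clockwise.
Net moment of the loads = 2462 N·m clockwise.
The upward force F acts at a point 5 m from the left end, arm 5 m, giving F × 5 counterclockwise.
Setting net torque to zero: F × 5 = 2462 → F = 2462 / 5 = 492 N.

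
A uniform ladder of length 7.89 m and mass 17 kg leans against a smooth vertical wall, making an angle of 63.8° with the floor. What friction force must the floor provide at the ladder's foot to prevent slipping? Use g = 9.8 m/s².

f ≈ 41 N

Take moments about the foot of the ladder.
Ladder weight 17×9.8 = 166.6 N acts at 3.945 m along the ladder; its horizontal arm is 3.945·cos63.8° = 1.742 m → τ = 290.2 N·m clockwise.
Wall normal N acts horizontally at the top; its moment arm is the height L sinθ = 7.89·sin63.8° = 7.079 m, counterclockwise.
Balancing moments: N × 7.079 = 290.2, giving N = 41 N.
ΣFx = 0: friction at the foot balances the wall's push, so f = N_wall = 41 N.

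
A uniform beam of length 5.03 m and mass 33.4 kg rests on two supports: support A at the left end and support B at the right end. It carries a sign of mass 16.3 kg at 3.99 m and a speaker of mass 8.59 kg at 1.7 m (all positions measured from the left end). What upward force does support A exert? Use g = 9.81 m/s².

Take moments about support B.
Beam weight: 33.4 × 9.81 = 327.7 N down at 2.515 m → arm 2.515 m, τ = 327.7 × 2.515 = 824.2 N·m counterclockwise.
Sign: 16.3 × 9.81 = 159.9 N down at 3.99 m → arm 1.04 m, τ = 159.9 × 1.04 = 166.3 N·m counterclockwise.
Speaker: 8.59 × 9.81 = 84.27 N down at 1.7 m → arm 3.33 m, τ = 84.27 × 3.33 = 280.6 N·m counterclockwise.
Net load moment about support B = 1271 N·m counterclockwise.
Reaction R at support A is upward at 0 m, arm 5.03 m → moment R × 5.03 clockwise.
For rotational equilibrium, R × 5.03 = 1271, so R = 253 N.

R_A ≈ 253 N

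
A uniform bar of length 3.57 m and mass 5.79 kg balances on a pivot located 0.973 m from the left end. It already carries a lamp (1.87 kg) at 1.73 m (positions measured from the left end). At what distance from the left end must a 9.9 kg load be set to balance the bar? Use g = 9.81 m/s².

x ≈ 0.355 m from the left end

Choose the pivot (at 0.973 m from the left end) as the axis so the support reaction has zero arm there.
Beam weight: 5.79 × 9.81 = 56.8 N down at 1.785 m → arm 0.812 m, τ = 56.8 × 0.812 = 46.12 N·m clockwise.
Lamp: 1.87 × 9.81 = 18.34 N down at 1.73 m → arm 0.757 m, τ = 18.34 × 0.757 = 13.88 N·m clockwise.
Net moment of existing loads = 60 N·m clockwise.
The load weighs 9.9 × 9.81 = 97.12 N and must supply an equal counterclockwise moment, so its lever arm about the pivot is 60 / 97.12 = 0.618 m.
That puts it at 0.973 − 0.618 = 0.355 m from the left end.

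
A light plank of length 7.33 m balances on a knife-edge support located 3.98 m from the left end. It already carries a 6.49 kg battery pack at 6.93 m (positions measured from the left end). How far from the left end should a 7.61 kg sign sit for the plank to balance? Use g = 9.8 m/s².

Choose the knife-edge support (at 3.98 m from the left end) as the axis so the support reaction has zero arm there.
Battery pack: 6.49 × 9.8 = 63.6 N down at 6.93 m → arm 2.95 m, τ = 63.6 × 2.95 = 187.6 N·m clockwise.
Net moment of existing loads = 187.6 N·m clockwise.
The sign weighs 7.61 × 9.8 = 74.58 N and must supply an equal counterclockwise moment, so its lever arm about the knife-edge support is 187.6 / 74.58 = 2.52 m.
That puts it at 3.98 − 2.52 = 1.46 m from the left end.

x ≈ 1.46 m from the left end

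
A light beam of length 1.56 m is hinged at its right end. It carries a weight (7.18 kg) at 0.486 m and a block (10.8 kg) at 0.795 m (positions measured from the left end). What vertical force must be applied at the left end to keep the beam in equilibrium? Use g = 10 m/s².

Choose the right end as the axis so the unknown pivot reaction has zero arm there.
Weight: 7.18 × 10 = 71.8 N down at 0.486 m → arm 1.074 m, τ = 71.8 × 1.074 = 77.11 N·m counterclockwise.
Block: 10.8 × 10 = 108 N down at 0.795 m → arm 0.765 m, τ = 108 × 0.765 = 82.62 N·m counterclockwise.
Net moment of the loads = 159.7 N·m counterclockwise.
The upward force F acts at the left end, arm 1.56 m, giving F × 1.56 clockwise.
Setting net torque to zero: F × 1.56 = 159.7 → F = 159.7 / 1.56 = 102 N.

F ≈ 102 N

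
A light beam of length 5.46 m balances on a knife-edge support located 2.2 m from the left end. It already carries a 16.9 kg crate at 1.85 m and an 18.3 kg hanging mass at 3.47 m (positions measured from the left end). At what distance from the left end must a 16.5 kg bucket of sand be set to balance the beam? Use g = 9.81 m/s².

x ≈ 1.15 m from the left end

About the knife-edge support (at 2.2 m from the left end):
Crate: 16.9 × 9.81 = 165.8 N down at 1.85 m → arm 0.35 m, τ = 165.8 × 0.35 = 58.03 N·m counterclockwise.
Hanging mass: 18.3 × 9.81 = 179.5 N down at 3.47 m → arm 1.27 m, τ = 179.5 × 1.27 = 228 N·m clockwise.
Net moment of existing loads = 170 N·m clockwise.
The bucket of sand weighs 16.5 × 9.81 = 161.9 N and must supply an equal counterclockwise moment, so its lever arm about the knife-edge support is 170 / 161.9 = 1.05 m.
That puts it at 2.2 − 1.05 = 1.15 m from the left end.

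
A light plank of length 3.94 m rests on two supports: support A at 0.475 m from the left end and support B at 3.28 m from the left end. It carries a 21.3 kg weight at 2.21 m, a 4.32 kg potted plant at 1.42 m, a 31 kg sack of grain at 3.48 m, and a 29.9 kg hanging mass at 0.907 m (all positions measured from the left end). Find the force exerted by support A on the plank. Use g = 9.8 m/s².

R_A ≈ 334 N

Sum moments about support B (its reaction then has zero moment arm).
Weight: 21.3 × 9.8 = 208.7 N down at 2.21 m → arm 1.07 m, τ = 208.7 × 1.07 = 223.3 N·m counterclockwise.
Potted plant: 4.32 × 9.8 = 42.34 N down at 1.42 m → arm 1.86 m, τ = 42.34 × 1.86 = 78.75 N·m counterclockwise.
Sack of grain: 31 × 9.8 = 303.8 N down at 3.48 m → arm 0.2 m, τ = 303.8 × 0.2 = 60.76 N·m clockwise.
Hanging mass: 29.9 × 9.8 = 293 N down at 0.907 m → arm 2.373 m, τ = 293 × 2.373 = 695.3 N·m counterclockwise.
Net load moment about support B = 936.6 N·m counterclockwise.
Reaction R at support A is upward at 0.475 m, arm 2.805 m → moment R × 2.805 clockwise.
Setting net torque to zero: R × 2.805 = 936.6 → R = 334 N.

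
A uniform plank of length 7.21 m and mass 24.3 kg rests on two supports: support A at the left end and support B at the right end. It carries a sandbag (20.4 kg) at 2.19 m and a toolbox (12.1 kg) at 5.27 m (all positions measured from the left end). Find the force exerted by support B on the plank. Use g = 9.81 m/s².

R_B ≈ 267 N

About support A:
Beam weight: 24.3 × 9.81 = 238.4 N down at 3.605 m → arm 3.605 m, τ = 238.4 × 3.605 = 859.4 N·m clockwise.
Sandbag: 20.4 × 9.81 = 200.1 N down at 2.19 m → arm 2.19 m, τ = 200.1 × 2.19 = 438.2 N·m clockwise.
Toolbox: 12.1 × 9.81 = 118.7 N down at 5.27 m → arm 5.27 m, τ = 118.7 × 5.27 = 625.5 N·m clockwise.
Net load moment about support A = 1923 N·m clockwise.
Reaction R at support B is upward at 7.21 m, arm 7.21 m → moment R × 7.21 counterclockwise.
For rotational equilibrium, R × 7.21 = 1923, so R = 267 N.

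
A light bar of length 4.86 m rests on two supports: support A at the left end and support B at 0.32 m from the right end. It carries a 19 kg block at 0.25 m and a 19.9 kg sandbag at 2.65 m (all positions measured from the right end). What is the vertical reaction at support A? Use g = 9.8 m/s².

Sum moments about support B (its reaction then has zero moment arm).
Block: 19 × 9.8 = 186.2 N down at 0.25 m → arm 0.07 m, τ = 186.2 × 0.07 = 13.03 N·m clockwise.
Sandbag: 19.9 × 9.8 = 195 N down at 2.65 m → arm 2.33 m, τ = 195 × 2.33 = 454.4 N·m counterclockwise.
Net load moment about support B = 441.4 N·m counterclockwise.
Reaction R at support A is upward at 4.86 m, arm 4.54 m → moment R × 4.54 clockwise.
Στ = 0 ⇒ R × 4.54 = 441.4 ⇒ R = 97.2 N.

R_A ≈ 97.2 N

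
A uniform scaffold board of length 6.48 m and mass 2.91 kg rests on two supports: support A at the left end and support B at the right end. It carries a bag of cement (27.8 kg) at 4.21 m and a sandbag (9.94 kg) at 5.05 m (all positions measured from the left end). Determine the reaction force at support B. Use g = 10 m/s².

R_B ≈ 273 N

Take moments about support A.
Beam weight: 2.91 × 10 = 29.1 N down at 3.24 m → arm 3.24 m, τ = 29.1 × 3.24 = 94.28 N·m clockwise.
Bag of cement: 27.8 × 10 = 278 N down at 4.21 m → arm 4.21 m, τ = 278 × 4.21 = 1170 N·m clockwise.
Sandbag: 9.94 × 10 = 99.4 N down at 5.05 m → arm 5.05 m, τ = 99.4 × 5.05 = 502 N·m clockwise.
Net load moment about support A = 1766 N·m clockwise.
Reaction R at support B is upward at 6.48 m, arm 6.48 m → moment R × 6.48 counterclockwise.
For rotational equilibrium, R × 6.48 = 1766, so R = 273 N.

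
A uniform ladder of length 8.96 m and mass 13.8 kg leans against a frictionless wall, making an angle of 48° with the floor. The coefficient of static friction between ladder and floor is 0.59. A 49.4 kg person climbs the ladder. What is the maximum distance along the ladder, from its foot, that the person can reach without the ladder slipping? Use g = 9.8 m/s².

About the foot of the ladder:
Ladder weight 13.8×9.8 = 135.2 N acts at 4.48 m along the ladder; its horizontal arm is 4.48·cos48° = 2.998 m → τ = 405.3 N·m clockwise.
Person weight 49.4×9.8 = 484.1 N at distance d → arm d·cos48° → τ = 484.1·d·0.6691 clockwise.
Wall normal N at the top has arm L sinθ = 6.659 m counterclockwise, so Στ = 0 gives N·6.659 = 405.3 + 323.9·d.
ΣFy = 0 ⇒ N_floor = 619.3 N, so the maximum friction is μ_s·N_floor = 0.59×619.3 = 365.4 N. ΣFx = 0 ⇒ N_wall = f, so at the slipping point N = 365.4 N.
Substituting: 365.4×6.659 = 405.3 + 323.9·d ⇒ d = (2433 − 405.3) / 323.9 = 6.26 m.

d ≈ 6.26 m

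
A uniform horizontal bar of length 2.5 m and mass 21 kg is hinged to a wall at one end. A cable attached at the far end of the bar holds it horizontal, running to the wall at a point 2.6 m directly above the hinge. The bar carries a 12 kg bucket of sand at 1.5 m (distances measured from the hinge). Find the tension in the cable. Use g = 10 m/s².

T ≈ 246 N

About the hinge:
Beam weight: 21 × 10 = 210 N down at 1.25 m → arm 1.25 m, τ = 210 × 1.25 = 262.5 N·m clockwise.
Bucket of sand: 12 × 10 = 120 N down at 1.5 m → arm 1.5 m, τ = 120 × 1.5 = 180 N·m clockwise.
Total clockwise load moment = 442.5 N·m.
The cable tension T acts at 2.5 m; only its component perpendicular to the bar, T sinθ, produces torque. sinθ = h/√(h²+d²) = 2.6/√(2.6²+2.5²) = 0.7208.
Setting net torque to zero: T × 2.5 × 0.7208 = 442.5 → T = 442.5 / 1.802 = 246 N.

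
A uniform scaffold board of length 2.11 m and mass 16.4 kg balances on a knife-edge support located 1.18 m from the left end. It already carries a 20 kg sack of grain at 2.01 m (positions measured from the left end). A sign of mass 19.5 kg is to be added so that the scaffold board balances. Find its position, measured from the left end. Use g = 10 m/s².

Taking torques about the knife-edge support (at 1.18 m from the left end):
Beam weight: 16.4 × 10 = 164 N down at 1.055 m → arm 0.125 m, τ = 164 × 0.125 = 20.5 N·m counterclockwise.
Sack of grain: 20 × 10 = 200 N down at 2.01 m → arm 0.83 m, τ = 200 × 0.83 = 166 N·m clockwise.
Net moment of existing loads = 145.5 N·m clockwise.
The sign weighs 19.5 × 10 = 195 N and must supply an equal counterclockwise moment, so its lever arm about the knife-edge support is 145.5 / 195 = 0.746 m.
That puts it at 1.18 − 0.746 = 0.434 m from the left end.

x ≈ 0.434 m from the left end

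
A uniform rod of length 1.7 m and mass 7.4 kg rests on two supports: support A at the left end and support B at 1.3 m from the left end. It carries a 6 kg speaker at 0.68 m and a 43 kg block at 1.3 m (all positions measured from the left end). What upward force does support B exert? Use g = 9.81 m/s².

Taking torques about support A:
Beam weight: 7.4 × 9.81 = 72.59 N down at 0.85 m → arm 0.85 m, τ = 72.59 × 0.85 = 61.7 N·m clockwise.
Speaker: 6 × 9.81 = 58.86 N down at 0.68 m → arm 0.68 m, τ = 58.86 × 0.68 = 40.02 N·m clockwise.
Block: 43 × 9.81 = 421.8 N down at 1.3 m → arm 1.3 m, τ = 421.8 × 1.3 = 548.3 N·m clockwise.
Net load moment about support A = 650 N·m clockwise.
Reaction R at support B is upward at 1.3 m, arm 1.3 m → moment R × 1.3 counterclockwise.
Στ = 0 ⇒ R × 1.3 = 650 ⇒ R = 500 N.

R_B ≈ 500 N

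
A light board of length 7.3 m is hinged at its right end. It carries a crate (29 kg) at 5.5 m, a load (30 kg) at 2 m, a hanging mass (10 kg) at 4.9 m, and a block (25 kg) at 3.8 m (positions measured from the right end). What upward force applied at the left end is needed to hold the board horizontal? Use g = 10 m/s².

F ≈ 498 N

Sum moments about the right end (the unknown pivot reaction has zero arm there).
Crate: 29 × 10 = 290 N down at 5.5 m → arm 5.5 m, τ = 290 × 5.5 = 1595 N·m counterclockwise.
Load: 30 × 10 = 300 N down at 2 m → arm 2 m, τ = 300 × 2 = 600 N·m counterclockwise.
Hanging mass: 10 × 10 = 100 N down at 4.9 m → arm 4.9 m, τ = 100 × 4.9 = 490 N·m counterclockwise.
Block: 25 × 10 = 250 N down at 3.8 m → arm 3.8 m, τ = 250 × 3.8 = 950 N·m counterclockwise.
Net moment of the loads = 3635 N·m counterclockwise.
The upward force F acts at the left end, arm 7.3 m, giving F × 7.3 clockwise.
Balancing moments: F × 7.3 = 3635, giving F = 3635 / 7.3 = 498 N.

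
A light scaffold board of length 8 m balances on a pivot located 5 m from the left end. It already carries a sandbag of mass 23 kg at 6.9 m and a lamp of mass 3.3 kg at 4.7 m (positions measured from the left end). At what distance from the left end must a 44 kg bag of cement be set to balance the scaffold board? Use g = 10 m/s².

Take moments about the pivot (at 5 m from the left end).
Sandbag: 23 × 10 = 230 N down at 6.9 m → arm 1.9 m, τ = 230 × 1.9 = 437 N·m clockwise.
Lamp: 3.3 × 10 = 33 N down at 4.7 m → arm 0.3 m, τ = 33 × 0.3 = 9.9 N·m counterclockwise.
Net moment of existing loads = 427.1 N·m clockwise.
The bag of cement weighs 44 × 10 = 440 N and must supply an equal counterclockwise moment, so its lever arm about the pivot is 427.1 / 440 = 0.971 m.
That puts it at 5 − 0.971 = 4.03 m from the left end.

x ≈ 4.03 m from the left end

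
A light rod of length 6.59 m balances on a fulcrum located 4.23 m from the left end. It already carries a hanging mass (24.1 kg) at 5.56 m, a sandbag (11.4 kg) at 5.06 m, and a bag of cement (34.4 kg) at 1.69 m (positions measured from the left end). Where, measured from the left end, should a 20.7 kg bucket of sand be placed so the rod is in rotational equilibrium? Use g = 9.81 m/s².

x ≈ 6.45 m from the left end

Taking torques about the fulcrum (at 4.23 m from the left end):
Hanging mass: 24.1 × 9.81 = 236.4 N down at 5.56 m → arm 1.33 m, τ = 236.4 × 1.33 = 314.4 N·m clockwise.
Sandbag: 11.4 × 9.81 = 111.8 N down at 5.06 m → arm 0.83 m, τ = 111.8 × 0.83 = 92.79 N·m clockwise.
Bag of cement: 34.4 × 9.81 = 337.5 N down at 1.69 m → arm 2.54 m, τ = 337.5 × 2.54 = 857.2 N·m counterclockwise.
Net moment of existing loads = 450 N·m counterclockwise.
The bucket of sand weighs 20.7 × 9.81 = 203.1 N and must supply an equal clockwise moment, so its lever arm about the fulcrum is 450 / 203.1 = 2.22 m.
That puts it at 4.23 + 2.22 = 6.45 m from the left end.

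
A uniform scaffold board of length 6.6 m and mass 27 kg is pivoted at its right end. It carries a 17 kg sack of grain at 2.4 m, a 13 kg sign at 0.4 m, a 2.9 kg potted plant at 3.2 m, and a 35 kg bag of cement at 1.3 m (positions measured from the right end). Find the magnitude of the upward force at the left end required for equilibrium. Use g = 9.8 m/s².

Sum moments about the right end (the unknown pivot reaction has zero arm there).
Beam weight: 27 × 9.8 = 264.6 N down at 3.3 m → arm 3.3 m, τ = 264.6 × 3.3 = 873.2 N·m counterclockwise.
Sack of grain: 17 × 9.8 = 166.6 N down at 2.4 m → arm 2.4 m, τ = 166.6 × 2.4 = 399.8 N·m counterclockwise.
Sign: 13 × 9.8 = 127.4 N down at 0.4 m → arm 0.4 m, τ = 127.4 × 0.4 = 50.96 N·m counterclockwise.
Potted plant: 2.9 × 9.8 = 28.42 N down at 3.2 m → arm 3.2 m, τ = 28.42 × 3.2 = 90.94 N·m counterclockwise.
Bag of cement: 35 × 9.8 = 343 N down at 1.3 m → arm 1.3 m, τ = 343 × 1.3 = 445.9 N·m counterclockwise.
Net moment of the loads = 1861 N·m counterclockwise.
The upward force F acts at the left end, arm 6.6 m, giving F × 6.6 clockwise.
Setting net torque to zero: F × 6.6 = 1861 → F = 1861 / 6.6 = 282 N.

F ≈ 282 N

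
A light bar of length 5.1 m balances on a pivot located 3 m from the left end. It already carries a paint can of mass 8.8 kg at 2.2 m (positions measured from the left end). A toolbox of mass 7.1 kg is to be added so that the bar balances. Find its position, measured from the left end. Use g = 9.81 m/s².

About the pivot (at 3 m from the left end):
Paint can: 8.8 × 9.81 = 86.33 N down at 2.2 m → arm 0.8 m, τ = 86.33 × 0.8 = 69.06 N·m counterclockwise.
Net moment of existing loads = 69.06 N·m counterclockwise.
The toolbox weighs 7.1 × 9.81 = 69.65 N and must supply an equal clockwise moment, so its lever arm about the pivot is 69.06 / 69.65 = 0.992 m.
That puts it at 3 + 0.992 = 3.99 m from the left end.

x ≈ 3.99 m from the left end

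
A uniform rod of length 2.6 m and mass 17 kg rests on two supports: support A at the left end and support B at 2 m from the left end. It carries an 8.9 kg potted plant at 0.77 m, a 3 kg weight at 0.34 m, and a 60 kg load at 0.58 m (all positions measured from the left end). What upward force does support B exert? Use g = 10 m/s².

R_B ≈ 324 N

Choose support A as the axis so its reaction then has zero moment arm.
Beam weight: 17 × 10 = 170 N down at 1.3 m → arm 1.3 m, τ = 170 × 1.3 = 221 N·m clockwise.
Potted plant: 8.9 × 10 = 89 N down at 0.77 m → arm 0.77 m, τ = 89 × 0.77 = 68.53 N·m clockwise.
Weight: 3 × 10 = 30 N down at 0.34 m → arm 0.34 m, τ = 30 × 0.34 = 10.2 N·m clockwise.
Load: 60 × 10 = 600 N down at 0.58 m → arm 0.58 m, τ = 600 × 0.58 = 348 N·m clockwise.
Net load moment about support A = 647.7 N·m clockwise.
Reaction R at support B is upward at 2 m, arm 2 m → moment R × 2 counterclockwise.
Setting net torque to zero: R × 2 = 647.7 → R = 324 N.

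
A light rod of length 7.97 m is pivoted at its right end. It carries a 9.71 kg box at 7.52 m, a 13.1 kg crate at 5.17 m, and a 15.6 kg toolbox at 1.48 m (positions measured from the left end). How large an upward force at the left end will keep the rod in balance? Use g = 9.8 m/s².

Sum moments about the right end (the unknown pivot reaction has zero arm there).
Box: 9.71 × 9.8 = 95.16 N down at 7.52 m → arm 0.45 m, τ = 95.16 × 0.45 = 42.82 N·m counterclockwise.
Crate: 13.1 × 9.8 = 128.4 N down at 5.17 m → arm 2.8 m, τ = 128.4 × 2.8 = 359.5 N·m counterclockwise.
Toolbox: 15.6 × 9.8 = 152.9 N down at 1.48 m → arm 6.49 m, τ = 152.9 × 6.49 = 992.3 N·m counterclockwise.
Net moment of the loads = 1395 N·m counterclockwise.
The upward force F acts at the left end, arm 7.97 m, giving F × 7.97 clockwise.
Balancing moments: F × 7.97 = 1395, giving F = 1395 / 7.97 = 175 N.

F ≈ 175 N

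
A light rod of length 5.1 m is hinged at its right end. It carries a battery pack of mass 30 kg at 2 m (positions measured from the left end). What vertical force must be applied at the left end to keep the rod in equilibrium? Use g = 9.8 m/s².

F ≈ 179 N

Taking torques about the right end:
Battery pack: 30 × 9.8 = 294 N down at 2 m → arm 3.1 m, τ = 294 × 3.1 = 911.4 N·m counterclockwise.
Net moment of the loads = 911.4 N·m counterclockwise.
The upward force F acts at the left end, arm 5.1 m, giving F × 5.1 clockwise.
For rotational equilibrium, F × 5.1 = 911.4, so F = 911.4 / 5.1 = 179 N.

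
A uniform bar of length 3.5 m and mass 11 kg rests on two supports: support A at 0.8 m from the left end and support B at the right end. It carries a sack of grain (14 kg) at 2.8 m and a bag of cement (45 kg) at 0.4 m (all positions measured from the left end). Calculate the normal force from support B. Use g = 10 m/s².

Choose support A as the axis so its reaction then has zero moment arm.
Beam weight: 11 × 10 = 110 N down at 1.75 m → arm 0.95 m, τ = 110 × 0.95 = 104.5 N·m clockwise.
Sack of grain: 14 × 10 = 140 N down at 2.8 m → arm 2 m, τ = 140 × 2 = 280 N·m clockwise.
Bag of cement: 45 × 10 = 450 N down at 0.4 m → arm 0.4 m, τ = 450 × 0.4 = 180 N·m counterclockwise.
Net load moment about support A = 204.5 N·m clockwise.
Reaction R at support B is upward at 3.5 m, arm 2.7 m → moment R × 2.7 counterclockwise.
For rotational equilibrium, R × 2.7 = 204.5, so R = 75.7 N.

R_B ≈ 75.7 N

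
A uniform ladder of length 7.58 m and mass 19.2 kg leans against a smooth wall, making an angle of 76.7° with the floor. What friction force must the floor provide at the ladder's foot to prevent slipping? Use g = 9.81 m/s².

f ≈ 22.3 N

Sum moments about the foot of the ladder (the floor normal and friction both act there and drop out).
Ladder weight 19.2×9.81 = 188.4 N acts at 3.79 m along the ladder; its horizontal arm is 3.79·cos76.7° = 0.8719 m → τ = 164.3 N·m clockwise.
Wall normal N acts horizontally at the top; its moment arm is the height L sinθ = 7.58·sin76.7° = 7.377 m, counterclockwise.
Balancing moments: N × 7.377 = 164.3, giving N = 22.3 N.
ΣFx = 0: friction at the foot balances the wall's push, so f = N_wall = 22.3 N.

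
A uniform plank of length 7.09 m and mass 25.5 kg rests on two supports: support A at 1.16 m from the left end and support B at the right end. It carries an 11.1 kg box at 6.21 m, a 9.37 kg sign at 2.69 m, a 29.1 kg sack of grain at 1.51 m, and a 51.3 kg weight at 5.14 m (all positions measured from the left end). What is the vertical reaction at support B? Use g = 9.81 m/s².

R_B ≈ 572 N

Sum moments about support A (its reaction then has zero moment arm).
Beam weight: 25.5 × 9.81 = 250.2 N down at 3.545 m → arm 2.385 m, τ = 250.2 × 2.385 = 596.7 N·m clockwise.
Box: 11.1 × 9.81 = 108.9 N down at 6.21 m → arm 5.05 m, τ = 108.9 × 5.05 = 549.9 N·m clockwise.
Sign: 9.37 × 9.81 = 91.92 N down at 2.69 m → arm 1.53 m, τ = 91.92 × 1.53 = 140.6 N·m clockwise.
Sack of grain: 29.1 × 9.81 = 285.5 N down at 1.51 m → arm 0.35 m, τ = 285.5 × 0.35 = 99.92 N·m clockwise.
Weight: 51.3 × 9.81 = 503.3 N down at 5.14 m → arm 3.98 m, τ = 503.3 × 3.98 = 2003 N·m clockwise.
Net load moment about support A = 3390 N·m clockwise.
Reaction R at support B is upward at 7.09 m, arm 5.93 m → moment R × 5.93 counterclockwise.
Setting net torque to zero: R × 5.93 = 3390 → R = 572 N.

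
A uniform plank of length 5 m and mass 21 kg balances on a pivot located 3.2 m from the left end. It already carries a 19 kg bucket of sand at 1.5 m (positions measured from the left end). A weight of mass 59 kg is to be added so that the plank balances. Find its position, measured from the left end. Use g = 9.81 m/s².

x ≈ 4 m from the left end

Sum moments about the pivot (at 3.2 m from the left end) (the support reaction has zero arm there).
Beam weight: 21 × 9.81 = 206 N down at 2.5 m → arm 0.7 m, τ = 206 × 0.7 = 144.2 N·m counterclockwise.
Bucket of sand: 19 × 9.81 = 186.4 N down at 1.5 m → arm 1.7 m, τ = 186.4 × 1.7 = 316.9 N·m counterclockwise.
Net moment of existing loads = 461.1 N·m counterclockwise.
The weight weighs 59 × 9.81 = 578.8 N and must supply an equal clockwise moment, so its lever arm about the pivot is 461.1 / 578.8 = 0.797 m.
That puts it at 3.2 + 0.797 = 4 m from the left end.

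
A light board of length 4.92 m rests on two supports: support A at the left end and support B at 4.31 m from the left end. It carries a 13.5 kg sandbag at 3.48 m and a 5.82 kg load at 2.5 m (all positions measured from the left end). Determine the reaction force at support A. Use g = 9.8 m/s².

About support B:
Sandbag: 13.5 × 9.8 = 132.3 N down at 3.48 m → arm 0.83 m, τ = 132.3 × 0.83 = 109.8 N·m counterclockwise.
Load: 5.82 × 9.8 = 57.04 N down at 2.5 m → arm 1.81 m, τ = 57.04 × 1.81 = 103.2 N·m counterclockwise.
Net load moment about support B = 213 N·m counterclockwise.
Reaction R at support A is upward at 0 m, arm 4.31 m → moment R × 4.31 clockwise.
Στ = 0 ⇒ R × 4.31 = 213 ⇒ R = 49.4 N.

R_A ≈ 49.4 N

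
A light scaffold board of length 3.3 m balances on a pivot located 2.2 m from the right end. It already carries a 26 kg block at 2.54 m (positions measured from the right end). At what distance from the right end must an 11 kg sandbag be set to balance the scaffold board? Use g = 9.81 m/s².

About the pivot (at 2.2 m from the right end):
Block: 26 × 9.81 = 255.1 N down at 2.54 m → arm 0.34 m, τ = 255.1 × 0.34 = 86.73 N·m counterclockwise.
Net moment of existing loads = 86.73 N·m counterclockwise.
The sandbag weighs 11 × 9.81 = 107.9 N and must supply an equal clockwise moment, so its lever arm about the pivot is 86.73 / 107.9 = 0.804 m.
That puts it at 2.2 − 0.804 = 1.4 m from the right end.

x ≈ 1.4 m from the right end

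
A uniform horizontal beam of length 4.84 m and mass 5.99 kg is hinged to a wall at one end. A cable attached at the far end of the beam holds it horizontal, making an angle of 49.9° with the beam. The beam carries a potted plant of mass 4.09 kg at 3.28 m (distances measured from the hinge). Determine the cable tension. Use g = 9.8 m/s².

T ≈ 73.9 N

Choose the hinge as the axis so the unknown hinge reaction has zero arm there.
Beam weight: 5.99 × 9.8 = 58.7 N down at 2.42 m → arm 2.42 m, τ = 58.7 × 2.42 = 142.1 N·m clockwise.
Potted plant: 4.09 × 9.8 = 40.08 N down at 3.28 m → arm 3.28 m, τ = 40.08 × 3.28 = 131.5 N·m clockwise.
Total clockwise load moment = 273.6 N·m.
The cable tension T acts at 4.84 m; only its component perpendicular to the beam, T sinθ, produces torque. sin 49.9° = 0.7649.
Balancing moments: T × 4.84 × 0.7649 = 273.6, giving T = 273.6 / 3.702 = 73.9 N.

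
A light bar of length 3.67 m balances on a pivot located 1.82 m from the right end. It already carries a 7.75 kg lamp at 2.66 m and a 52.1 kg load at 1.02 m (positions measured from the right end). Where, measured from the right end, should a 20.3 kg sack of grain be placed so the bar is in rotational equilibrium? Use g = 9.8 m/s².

x ≈ 3.55 m from the right end

Taking torques about the pivot (at 1.82 m from the right end):
Lamp: 7.75 × 9.8 = 75.95 N down at 2.66 m → arm 0.84 m, τ = 75.95 × 0.84 = 63.8 N·m counterclockwise.
Load: 52.1 × 9.8 = 510.6 N down at 1.02 m → arm 0.8 m, τ = 510.6 × 0.8 = 408.5 N·m clockwise.
Net moment of existing loads = 344.7 N·m clockwise.
The sack of grain weighs 20.3 × 9.8 = 198.9 N and must supply an equal counterclockwise moment, so its lever arm about the pivot is 344.7 / 198.9 = 1.73 m.
That puts it at 1.82 + 1.73 = 3.55 m from the right end.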